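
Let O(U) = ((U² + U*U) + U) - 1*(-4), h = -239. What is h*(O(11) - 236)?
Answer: -5019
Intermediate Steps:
O(U) = 4 + U + 2*U² (O(U) = ((U² + U²) + U) + 4 = (2*U² + U) + 4 = (U + 2*U²) + 4 = 4 + U + 2*U²)
h*(O(11) - 236) = -239*((4 + 11 + 2*11²) - 236) = -239*((4 + 11 + 2*121) - 236) = -239*((4 + 11 + 242) - 236) = -239*(257 - 236) = -239*21 = -5019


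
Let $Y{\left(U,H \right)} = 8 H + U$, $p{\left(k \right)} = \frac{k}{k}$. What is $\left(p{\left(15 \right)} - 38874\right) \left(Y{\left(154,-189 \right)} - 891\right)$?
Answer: $87425377$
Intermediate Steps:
$p{\left(k \right)} = 1$
$Y{\left(U,H \right)} = U + 8 H$
$\left(p{\left(15 \right)} - 38874\right) \left(Y{\left(154,-189 \right)} - 891\right) = \left(1 - 38874\right) \left(\left(154 + 8 \left(-189\right)\right) - 891\right) = - 38873 \left(\left(154 - 1512\right) - 891\right) = - 38873 \left(-1358 - 891\right) = \left(-38873\right) \left(-2249\right) = 87425377$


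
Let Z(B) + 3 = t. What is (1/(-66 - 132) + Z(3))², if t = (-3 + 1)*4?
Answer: 4748041/39204 ≈ 121.11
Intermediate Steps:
t = -8 (t = -2*4 = -8)
Z(B) = -11 (Z(B) = -3 - 8 = -11)
(1/(-66 - 132) + Z(3))² = (1/(-66 - 132) - 11)² = (1/(-198) - 11)² = (-1/198 - 11)² = (-2179/198)² = 4748041/39204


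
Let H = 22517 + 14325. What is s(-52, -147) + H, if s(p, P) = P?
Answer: 36695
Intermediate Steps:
H = 36842
s(-52, -147) + H = -147 + 36842 = 36695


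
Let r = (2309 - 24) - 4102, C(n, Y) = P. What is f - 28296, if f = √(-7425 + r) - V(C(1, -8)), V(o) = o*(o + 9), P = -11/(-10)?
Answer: -2830711/100 + I*√9242 ≈ -28307.0 + 96.135*I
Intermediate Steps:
P = 11/10 (P = -11*(-⅒) = 11/10 ≈ 1.1000)
C(n, Y) = 11/10
r = -1817 (r = 2285 - 4102 = -1817)
V(o) = o*(9 + o)
f = -1111/100 + I*√9242 (f = √(-7425 - 1817) - 11*(9 + 11/10)/10 = √(-9242) - 11*101/(10*10) = I*√9242 - 1*1111/100 = I*√9242 - 1111/100 = -1111/100 + I*√9242 ≈ -11.11 + 96.135*I)
f - 28296 = (-1111/100 + I*√9242) - 28296 = -2830711/100 + I*√9242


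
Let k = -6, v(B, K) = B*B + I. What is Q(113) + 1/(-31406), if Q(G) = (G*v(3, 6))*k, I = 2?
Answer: -234225949/31406 ≈ -7458.0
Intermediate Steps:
v(B, K) = 2 + B**2 (v(B, K) = B*B + 2 = B**2 + 2 = 2 + B**2)
Q(G) = -66*G (Q(G) = (G*(2 + 3**2))*(-6) = (G*(2 + 9))*(-6) = (G*11)*(-6) = (11*G)*(-6) = -66*G)
Q(113) + 1/(-31406) = -66*113 + 1/(-31406) = -7458 - 1/31406 = -234225949/31406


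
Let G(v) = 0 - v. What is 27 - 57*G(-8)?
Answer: -429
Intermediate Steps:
G(v) = -v
27 - 57*G(-8) = 27 - (-57)*(-8) = 27 - 57*8 = 27 - 456 = -429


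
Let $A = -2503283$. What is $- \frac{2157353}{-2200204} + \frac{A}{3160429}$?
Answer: $\frac{1310427714705}{6953588527516} \approx 0.18845$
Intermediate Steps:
$- \frac{2157353}{-2200204} + \frac{A}{3160429} = - \frac{2157353}{-2200204} - \frac{2503283}{3160429} = \left(-2157353\right) \left(- \frac{1}{2200204}\right) - \frac{2503283}{3160429} = \frac{2157353}{2200204} - \frac{2503283}{3160429} = \frac{1310427714705}{6953588527516}$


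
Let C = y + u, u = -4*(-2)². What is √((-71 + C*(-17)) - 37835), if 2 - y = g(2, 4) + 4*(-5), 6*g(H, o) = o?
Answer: I*√341970/3 ≈ 194.93*I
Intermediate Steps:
g(H, o) = o/6
y = 64/3 (y = 2 - ((⅙)*4 + 4*(-5)) = 2 - (⅔ - 20) = 2 - 1*(-58/3) = 2 + 58/3 = 64/3 ≈ 21.333)
u = -16 (u = -4*4 = -16)
C = 16/3 (C = 64/3 - 16 = 16/3 ≈ 5.3333)
√((-71 + C*(-17)) - 37835) = √((-71 + (16/3)*(-17)) - 37835) = √((-71 - 272/3) - 37835) = √(-485/3 - 37835) = √(-113990/3) = I*√341970/3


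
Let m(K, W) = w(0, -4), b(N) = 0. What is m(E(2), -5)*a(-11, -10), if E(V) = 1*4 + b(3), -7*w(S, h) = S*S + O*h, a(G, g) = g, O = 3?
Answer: -120/7 ≈ -17.143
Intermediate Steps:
w(S, h) = -3*h/7 - S²/7 (w(S, h) = -(S*S + 3*h)/7 = -(S² + 3*h)/7 = -3*h/7 - S²/7)
E(V) = 4 (E(V) = 1*4 + 0 = 4 + 0 = 4)
m(K, W) = 12/7 (m(K, W) = -3/7*(-4) - ⅐*0² = 12/7 - ⅐*0 = 12/7 + 0 = 12/7)
m(E(2), -5)*a(-11, -10) = (12/7)*(-10) = -120/7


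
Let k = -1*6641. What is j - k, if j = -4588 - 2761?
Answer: -708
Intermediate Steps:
j = -7349
k = -6641
j - k = -7349 - 1*(-6641) = -7349 + 6641 = -708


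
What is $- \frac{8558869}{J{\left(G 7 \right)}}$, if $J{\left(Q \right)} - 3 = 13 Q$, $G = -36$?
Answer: $\frac{8558869}{3273} \approx 2615.0$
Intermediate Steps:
$J{\left(Q \right)} = 3 + 13 Q$
$- \frac{8558869}{J{\left(G 7 \right)}} = - \frac{8558869}{3 + 13 \left(\left(-36\right) 7\right)} = - \frac{8558869}{3 + 13 \left(-252\right)} = - \frac{8558869}{3 - 3276} = - \frac{8558869}{-3273} = \left(-8558869\right) \left(- \frac{1}{3273}\right) = \frac{8558869}{3273}$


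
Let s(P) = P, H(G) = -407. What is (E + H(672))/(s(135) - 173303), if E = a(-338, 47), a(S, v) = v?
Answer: 45/21646 ≈ 0.0020789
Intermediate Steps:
E = 47
(E + H(672))/(s(135) - 173303) = (47 - 407)/(135 - 173303) = -360/(-173168) = -360*(-1/173168) = 45/21646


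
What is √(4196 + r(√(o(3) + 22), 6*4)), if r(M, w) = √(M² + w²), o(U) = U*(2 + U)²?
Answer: √(4196 + √673) ≈ 64.976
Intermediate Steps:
√(4196 + r(√(o(3) + 22), 6*4)) = √(4196 + √((√(3*(2 + 3)² + 22))² + (6*4)²)) = √(4196 + √((√(3*5² + 22))² + 24²)) = √(4196 + √((√(3*25 + 22))² + 576)) = √(4196 + √((√(75 + 22))² + 576)) = √(4196 + √((√97)² + 576)) = √(4196 + √(97 + 576)) = √(4196 + √673)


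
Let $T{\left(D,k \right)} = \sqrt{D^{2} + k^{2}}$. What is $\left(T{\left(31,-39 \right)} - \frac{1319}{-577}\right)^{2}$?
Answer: $\frac{828069539}{332929} + \frac{2638 \sqrt{2482}}{577} \approx 2715.0$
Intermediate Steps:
$\left(T{\left(31,-39 \right)} - \frac{1319}{-577}\right)^{2} = \left(\sqrt{31^{2} + \left(-39\right)^{2}} - \frac{1319}{-577}\right)^{2} = \left(\sqrt{961 + 1521} - - \frac{1319}{577}\right)^{2} = \left(\sqrt{2482} + \frac{1319}{577}\right)^{2} = \left(\frac{1319}{577} + \sqrt{2482}\right)^{2}$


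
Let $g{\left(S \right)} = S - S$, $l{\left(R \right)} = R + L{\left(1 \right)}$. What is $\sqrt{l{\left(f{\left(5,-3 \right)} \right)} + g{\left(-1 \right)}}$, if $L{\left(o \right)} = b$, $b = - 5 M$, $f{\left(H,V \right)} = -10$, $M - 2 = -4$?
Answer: $0$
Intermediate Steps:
$M = -2$ ($M = 2 - 4 = -2$)
$b = 10$ ($b = \left(-5\right) \left(-2\right) = 10$)
$L{\left(o \right)} = 10$
$l{\left(R \right)} = 10 + R$ ($l{\left(R \right)} = R + 10 = 10 + R$)
$g{\left(S \right)} = 0$
$\sqrt{l{\left(f{\left(5,-3 \right)} \right)} + g{\left(-1 \right)}} = \sqrt{\left(10 - 10\right) + 0} = \sqrt{0 + 0} = \sqrt{0} = 0$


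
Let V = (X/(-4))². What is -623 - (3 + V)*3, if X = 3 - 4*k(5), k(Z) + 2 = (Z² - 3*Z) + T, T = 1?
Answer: -13379/16 ≈ -836.19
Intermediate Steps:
k(Z) = -1 + Z² - 3*Z (k(Z) = -2 + ((Z² - 3*Z) + 1) = -2 + (1 + Z² - 3*Z) = -1 + Z² - 3*Z)
X = -33 (X = 3 - 4*(-1 + 5² - 3*5) = 3 - 4*(-1 + 25 - 15) = 3 - 4*9 = 3 - 36 = -33)
V = 1089/16 (V = (-33/(-4))² = (-33*(-¼))² = (33/4)² = 1089/16 ≈ 68.063)
-623 - (3 + V)*3 = -623 - (3 + 1089/16)*3 = -623 - 1137*3/16 = -623 - 1*3411/16 = -623 - 3411/16 = -13379/16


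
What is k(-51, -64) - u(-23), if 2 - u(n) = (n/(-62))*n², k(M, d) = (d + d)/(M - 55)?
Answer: 642247/3286 ≈ 195.45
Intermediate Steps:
k(M, d) = 2*d/(-55 + M) (k(M, d) = (2*d)/(-55 + M) = 2*d/(-55 + M))
u(n) = 2 + n³/62 (u(n) = 2 - n/(-62)*n² = 2 - n*(-1/62)*n² = 2 - (-n/62)*n² = 2 - (-1)*n³/62 = 2 + n³/62)
k(-51, -64) - u(-23) = 2*(-64)/(-55 - 51) - (2 + (1/62)*(-23)³) = 2*(-64)/(-106) - (2 + (1/62)*(-12167)) = 2*(-64)*(-1/106) - (2 - 12167/62) = 64/53 - 1*(-12043/62) = 64/53 + 12043/62 = 642247/3286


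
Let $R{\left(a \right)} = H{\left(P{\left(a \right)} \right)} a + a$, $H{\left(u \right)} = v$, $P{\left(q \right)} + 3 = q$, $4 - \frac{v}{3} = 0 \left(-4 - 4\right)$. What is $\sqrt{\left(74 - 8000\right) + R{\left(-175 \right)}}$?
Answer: $101 i \approx 101.0 i$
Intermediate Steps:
$v = 12$ ($v = 12 - 3 \cdot 0 \left(-4 - 4\right) = 12 - 3 \cdot 0 \left(-8\right) = 12 - 0 = 12 + 0 = 12$)
$P{\left(q \right)} = -3 + q$
$H{\left(u \right)} = 12$
$R{\left(a \right)} = 13 a$ ($R{\left(a \right)} = 12 a + a = 13 a$)
$\sqrt{\left(74 - 8000\right) + R{\left(-175 \right)}} = \sqrt{\left(74 - 8000\right) + 13 \left(-175\right)} = \sqrt{\left(74 - 8000\right) - 2275} = \sqrt{-7926 - 2275} = \sqrt{-10201} = 101 i$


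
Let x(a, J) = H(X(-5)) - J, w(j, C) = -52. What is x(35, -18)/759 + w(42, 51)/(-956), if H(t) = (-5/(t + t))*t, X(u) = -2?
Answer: 27143/362802 ≈ 0.074815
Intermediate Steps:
H(t) = -5/2 (H(t) = (-5/(2*t))*t = -5/2)
x(a, J) = -5/2 - J
x(35, -18)/759 + w(42, 51)/(-956) = (-5/2 - 1*(-18))/759 - 52/(-956) = (-5/2 + 18)*(1/759) - 52*(-1/956) = (31/2)*(1/759) + 13/239 = 31/1518 + 13/239 = 27143/362802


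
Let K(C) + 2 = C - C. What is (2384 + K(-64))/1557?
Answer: 794/519 ≈ 1.5299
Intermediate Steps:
K(C) = -2 (K(C) = -2 + (C - C) = -2 + 0 = -2)
(2384 + K(-64))/1557 = (2384 - 2)/1557 = 2382*(1/1557) = 794/519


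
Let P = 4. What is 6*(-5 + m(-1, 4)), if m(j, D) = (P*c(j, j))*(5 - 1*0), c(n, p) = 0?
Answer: -30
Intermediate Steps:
m(j, D) = 0 (m(j, D) = (4*0)*(5 - 1*0) = 0*(5 + 0) = 0*5 = 0)
6*(-5 + m(-1, 4)) = 6*(-5 + 0) = 6*(-5) = -30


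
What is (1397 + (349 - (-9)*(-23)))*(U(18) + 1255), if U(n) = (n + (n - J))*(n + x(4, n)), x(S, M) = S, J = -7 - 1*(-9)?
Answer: 3082617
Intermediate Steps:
J = 2 (J = -7 + 9 = 2)
U(n) = (-2 + 2*n)*(4 + n) (U(n) = (n + (n - 1*2))*(n + 4) = (n + (n - 2))*(4 + n) = (n + (-2 + n))*(4 + n) = (-2 + 2*n)*(4 + n))
(1397 + (349 - (-9)*(-23)))*(U(18) + 1255) = (1397 + (349 - (-9)*(-23)))*((-8 + 2*18² + 6*18) + 1255) = (1397 + (349 - 1*207))*((-8 + 2*324 + 108) + 1255) = (1397 + (349 - 207))*((-8 + 648 + 108) + 1255) = (1397 + 142)*(748 + 1255) = 1539*2003 = 3082617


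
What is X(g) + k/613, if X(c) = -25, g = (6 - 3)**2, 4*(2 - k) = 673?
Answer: -61965/2452 ≈ -25.271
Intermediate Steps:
k = -665/4 (k = 2 - 1/4*673 = 2 - 673/4 = -665/4 ≈ -166.25)
g = 9 (g = 3**2 = 9)
X(g) + k/613 = -25 - 665/4/613 = -25 - 665/4*1/613 = -25 - 665/2452 = -61965/2452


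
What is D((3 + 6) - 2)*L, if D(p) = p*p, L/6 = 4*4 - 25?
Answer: -2646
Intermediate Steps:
L = -54 (L = 6*(4*4 - 25) = 6*(16 - 25) = 6*(-9) = -54)
D(p) = p²
D((3 + 6) - 2)*L = ((3 + 6) - 2)²*(-54) = (9 - 2)²*(-54) = 7²*(-54) = 49*(-54) = -2646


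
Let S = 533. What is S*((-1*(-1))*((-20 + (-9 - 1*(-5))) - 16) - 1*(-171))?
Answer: 69823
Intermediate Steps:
S*((-1*(-1))*((-20 + (-9 - 1*(-5))) - 16) - 1*(-171)) = 533*((-1*(-1))*((-20 + (-9 - 1*(-5))) - 16) - 1*(-171)) = 533*(1*((-20 + (-9 + 5)) - 16) + 171) = 533*(1*((-20 - 4) - 16) + 171) = 533*(1*(-24 - 16) + 171) = 533*(1*(-40) + 171) = 533*(-40 + 171) = 533*131 = 69823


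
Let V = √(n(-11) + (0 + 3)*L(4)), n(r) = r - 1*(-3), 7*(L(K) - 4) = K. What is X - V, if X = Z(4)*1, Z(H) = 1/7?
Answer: ⅐ - 2*√70/7 ≈ -2.2476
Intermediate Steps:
L(K) = 4 + K/7
Z(H) = ⅐
n(r) = 3 + r (n(r) = r + 3 = 3 + r)
V = 2*√70/7 (V = √((3 - 11) + (0 + 3)*(4 + (⅐)*4)) = √(-8 + 3*(4 + 4/7)) = √(-8 + 3*(32/7)) = √(-8 + 96/7) = √(40/7) = 2*√70/7 ≈ 2.3905)
X = ⅐ (X = (⅐)*1 = ⅐ ≈ 0.14286)
X - V = ⅐ - 2*√70/7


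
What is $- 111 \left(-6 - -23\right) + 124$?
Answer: $-1763$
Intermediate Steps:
$- 111 \left(-6 - -23\right) + 124 = - 111 \left(-6 + 23\right) + 124 = \left(-111\right) 17 + 124 = -1887 + 124 = -1763$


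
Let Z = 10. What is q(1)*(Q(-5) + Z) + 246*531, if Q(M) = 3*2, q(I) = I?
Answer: 130642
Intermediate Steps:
Q(M) = 6
q(1)*(Q(-5) + Z) + 246*531 = 1*(6 + 10) + 246*531 = 1*16 + 130626 = 16 + 130626 = 130642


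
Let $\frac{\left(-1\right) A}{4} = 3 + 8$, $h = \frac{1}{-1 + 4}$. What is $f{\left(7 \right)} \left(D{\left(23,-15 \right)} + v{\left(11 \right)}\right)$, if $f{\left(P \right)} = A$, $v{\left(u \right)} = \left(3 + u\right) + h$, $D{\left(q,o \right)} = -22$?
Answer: $\frac{1012}{3} \approx 337.33$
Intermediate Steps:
$h = \frac{1}{3} \approx 0.33333$
$v{\left(u \right)} = \frac{10}{3} + u$ ($v{\left(u \right)} = \left(3 + u\right) + \frac{1}{3} = \frac{10}{3} + u$)
$A = -44$ ($A = - 4 \left(3 + 8\right) = \left(-4\right) 11 = -44$)
$f{\left(P \right)} = -44$
$f{\left(7 \right)} \left(D{\left(23,-15 \right)} + v{\left(11 \right)}\right) = - 44 \left(-22 + \left(\frac{10}{3} + 11\right)\right) = - 44 \left(-22 + \frac{43}{3}\right) = \left(-44\right) \left(- \frac{23}{3}\right) = \frac{1012}{3}$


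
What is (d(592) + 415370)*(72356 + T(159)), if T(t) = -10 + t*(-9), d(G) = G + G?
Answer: 29539926910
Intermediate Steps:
d(G) = 2*G
T(t) = -10 - 9*t
(d(592) + 415370)*(72356 + T(159)) = (2*592 + 415370)*(72356 + (-10 - 9*159)) = (1184 + 415370)*(72356 + (-10 - 1431)) = 416554*(72356 - 1441) = 416554*70915 = 29539926910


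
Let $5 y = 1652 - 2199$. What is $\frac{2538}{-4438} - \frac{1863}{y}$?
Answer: $\frac{19975842}{1213793} \approx 16.457$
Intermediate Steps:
$y = - \frac{547}{5}$ ($y = \frac{1652 - 2199}{5} = \frac{1}{5} \left(-547\right) = - \frac{547}{5} \approx -109.4$)
$\frac{2538}{-4438} - \frac{1863}{y} = \frac{2538}{-4438} - \frac{1863}{- \frac{547}{5}} = 2538 \left(- \frac{1}{4438}\right) - - \frac{9315}{547} = - \frac{1269}{2219} + \frac{9315}{547} = \frac{19975842}{1213793}$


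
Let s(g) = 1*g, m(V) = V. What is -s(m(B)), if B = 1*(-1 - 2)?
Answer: 3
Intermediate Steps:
B = -3 (B = 1*(-3) = -3)
s(g) = g
-s(m(B)) = -1*(-3) = 3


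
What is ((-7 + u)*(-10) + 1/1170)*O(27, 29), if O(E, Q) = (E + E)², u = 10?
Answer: -5686038/65 ≈ -87478.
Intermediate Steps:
O(E, Q) = 4*E² (O(E, Q) = (2*E)² = 4*E²)
((-7 + u)*(-10) + 1/1170)*O(27, 29) = ((-7 + 10)*(-10) + 1/1170)*(4*27²) = (3*(-10) + 1/1170)*(4*729) = (-30 + 1/1170)*2916 = -35099/1170*2916 = -5686038/65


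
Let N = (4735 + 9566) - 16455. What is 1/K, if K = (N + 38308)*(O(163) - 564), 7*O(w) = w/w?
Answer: -7/142699838 ≈ -4.9054e-8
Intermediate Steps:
O(w) = 1/7 (O(w) = (w/w)/7 = (1/7)*1 = 1/7)
N = -2154 (N = 14301 - 16455 = -2154)
K = -142699838/7 (K = (-2154 + 38308)*(1/7 - 564) = 36154*(-3947/7) = -142699838/7 ≈ -2.0386e+7)
1/K = 1/(-142699838/7) = -7/142699838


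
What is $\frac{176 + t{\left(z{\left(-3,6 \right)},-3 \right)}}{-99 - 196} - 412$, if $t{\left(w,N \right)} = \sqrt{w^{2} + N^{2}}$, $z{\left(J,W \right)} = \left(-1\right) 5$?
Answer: $- \frac{121716}{295} - \frac{\sqrt{34}}{295} \approx -412.62$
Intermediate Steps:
$z{\left(J,W \right)} = -5$
$t{\left(w,N \right)} = \sqrt{N^{2} + w^{2}}$
$\frac{176 + t{\left(z{\left(-3,6 \right)},-3 \right)}}{-99 - 196} - 412 = \frac{176 + \sqrt{\left(-3\right)^{2} + \left(-5\right)^{2}}}{-99 - 196} - 412 = \frac{176 + \sqrt{9 + 25}}{-295} - 412 = \left(176 + \sqrt{34}\right) \left(- \frac{1}{295}\right) - 412 = \left(- \frac{176}{295} - \frac{\sqrt{34}}{295}\right) - 412 = - \frac{121716}{295} - \frac{\sqrt{34}}{295}$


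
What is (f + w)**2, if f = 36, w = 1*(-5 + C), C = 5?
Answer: 1296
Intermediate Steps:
w = 0 (w = 1*(-5 + 5) = 1*0 = 0)
(f + w)**2 = (36 + 0)**2 = 36**2 = 1296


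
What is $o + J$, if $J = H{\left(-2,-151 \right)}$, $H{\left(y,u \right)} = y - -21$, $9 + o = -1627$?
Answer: $-1617$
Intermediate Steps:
$o = -1636$ ($o = -9 - 1627 = -1636$)
$H{\left(y,u \right)} = 21 + y$ ($H{\left(y,u \right)} = y + 21 = 21 + y$)
$J = 19$ ($J = 21 - 2 = 19$)
$o + J = -1636 + 19 = -1617$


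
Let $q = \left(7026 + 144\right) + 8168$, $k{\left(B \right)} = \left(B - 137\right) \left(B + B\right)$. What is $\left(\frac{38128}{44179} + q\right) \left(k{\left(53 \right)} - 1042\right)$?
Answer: $- \frac{6739962895980}{44179} \approx -1.5256 \cdot 10^{8}$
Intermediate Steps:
$k{\left(B \right)} = 2 B \left(-137 + B\right)$ ($k{\left(B \right)} = \left(-137 + B\right) 2 B = 2 B \left(-137 + B\right)$)
$q = 15338$ ($q = 7170 + 8168 = 15338$)
$\left(\frac{38128}{44179} + q\right) \left(k{\left(53 \right)} - 1042\right) = \left(\frac{38128}{44179} + 15338\right) \left(2 \cdot 53 \left(-137 + 53\right) - 1042\right) = \left(38128 \cdot \frac{1}{44179} + 15338\right) \left(2 \cdot 53 \left(-84\right) - 1042\right) = \left(\frac{38128}{44179} + 15338\right) \left(-8904 - 1042\right) = \frac{677655630}{44179} \left(-9946\right) = - \frac{6739962895980}{44179}$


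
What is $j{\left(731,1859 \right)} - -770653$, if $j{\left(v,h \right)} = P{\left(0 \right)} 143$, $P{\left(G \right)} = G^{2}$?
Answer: $770653$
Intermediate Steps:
$j{\left(v,h \right)} = 0$ ($j{\left(v,h \right)} = 0^{2} \cdot 143 = 0 \cdot 143 = 0$)
$j{\left(731,1859 \right)} - -770653 = 0 - -770653 = 0 + 770653 = 770653$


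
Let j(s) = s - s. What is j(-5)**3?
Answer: 0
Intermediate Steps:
j(s) = 0
j(-5)**3 = 0**3 = 0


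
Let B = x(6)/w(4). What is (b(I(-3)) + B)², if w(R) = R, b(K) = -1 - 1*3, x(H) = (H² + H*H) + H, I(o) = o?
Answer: 961/4 ≈ 240.25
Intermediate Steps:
x(H) = H + 2*H² (x(H) = (H² + H²) + H = 2*H² + H = H + 2*H²)
b(K) = -4 (b(K) = -1 - 3 = -4)
B = 39/2 (B = (6*(1 + 2*6))/4 = (6*(1 + 12))*(¼) = (6*13)*(¼) = 78*(¼) = 39/2 ≈ 19.500)
(b(I(-3)) + B)² = (-4 + 39/2)² = (31/2)² = 961/4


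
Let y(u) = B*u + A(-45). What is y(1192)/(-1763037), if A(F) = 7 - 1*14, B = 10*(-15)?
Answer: 178807/1763037 ≈ 0.10142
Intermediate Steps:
B = -150
A(F) = -7 (A(F) = 7 - 14 = -7)
y(u) = -7 - 150*u (y(u) = -150*u - 7 = -7 - 150*u)
y(1192)/(-1763037) = (-7 - 150*1192)/(-1763037) = (-7 - 178800)*(-1/1763037) = -178807*(-1/1763037) = 178807/1763037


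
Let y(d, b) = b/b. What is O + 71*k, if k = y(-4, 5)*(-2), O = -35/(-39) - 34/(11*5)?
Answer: -303991/2145 ≈ -141.72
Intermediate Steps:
y(d, b) = 1
O = 599/2145 (O = -35*(-1/39) - 34/55 = 35/39 - 34*1/55 = 35/39 - 34/55 = 599/2145 ≈ 0.27925)
k = -2 (k = 1*(-2) = -2)
O + 71*k = 599/2145 + 71*(-2) = 599/2145 - 142 = -303991/2145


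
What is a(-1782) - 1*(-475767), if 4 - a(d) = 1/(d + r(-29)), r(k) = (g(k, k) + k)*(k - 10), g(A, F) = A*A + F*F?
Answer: 31519352980/66249 ≈ 4.7577e+5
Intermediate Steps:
g(A, F) = A**2 + F**2
r(k) = (-10 + k)*(k + 2*k**2) (r(k) = ((k**2 + k**2) + k)*(k - 10) = (2*k**2 + k)*(-10 + k) = (k + 2*k**2)*(-10 + k) = (-10 + k)*(k + 2*k**2))
a(d) = 4 - 1/(-64467 + d) (a(d) = 4 - 1/(d - 29*(-10 - 19*(-29) + 2*(-29)**2)) = 4 - 1/(d - 29*(-10 + 551 + 2*841)) = 4 - 1/(d - 29*(-10 + 551 + 1682)) = 4 - 1/(d - 29*2223) = 4 - 1/(d - 64467) = 4 - 1/(-64467 + d))
a(-1782) - 1*(-475767) = (-257869 + 4*(-1782))/(-64467 - 1782) - 1*(-475767) = (-257869 - 7128)/(-66249) + 475767 = -1/66249*(-264997) + 475767 = 264997/66249 + 475767 = 31519352980/66249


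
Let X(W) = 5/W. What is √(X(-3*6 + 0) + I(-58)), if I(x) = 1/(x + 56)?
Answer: I*√7/3 ≈ 0.88192*I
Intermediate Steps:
I(x) = 1/(56 + x)
√(X(-3*6 + 0) + I(-58)) = √(5/(-3*6 + 0) + 1/(56 - 58)) = √(5/(-18 + 0) + 1/(-2)) = √(5/(-18) - ½) = √(5*(-1/18) - ½) = √(-5/18 - ½) = √(-7/9) = I*√7/3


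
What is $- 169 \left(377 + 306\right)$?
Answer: $-115427$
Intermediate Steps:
$- 169 \left(377 + 306\right) = \left(-169\right) 683 = -115427$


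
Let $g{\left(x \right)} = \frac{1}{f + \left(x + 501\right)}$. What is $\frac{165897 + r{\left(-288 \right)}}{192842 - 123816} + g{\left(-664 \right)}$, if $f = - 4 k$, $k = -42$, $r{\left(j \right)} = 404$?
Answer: $\frac{900531}{345130} \approx 2.6093$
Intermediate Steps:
$f = 168$ ($f = \left(-4\right) \left(-42\right) = 168$)
$g{\left(x \right)} = \frac{1}{669 + x}$ ($g{\left(x \right)} = \frac{1}{168 + \left(x + 501\right)} = \frac{1}{168 + \left(501 + x\right)} = \frac{1}{669 + x}$)
$\frac{165897 + r{\left(-288 \right)}}{192842 - 123816} + g{\left(-664 \right)} = \frac{165897 + 404}{192842 - 123816} + \frac{1}{669 - 664} = \frac{166301}{69026} + \frac{1}{5} = \frac{900531}{345130}$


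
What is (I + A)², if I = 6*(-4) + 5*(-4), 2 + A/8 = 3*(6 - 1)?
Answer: 3600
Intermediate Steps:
A = 104 (A = -16 + 8*(3*(6 - 1)) = -16 + 8*(3*5) = -16 + 8*15 = -16 + 120 = 104)
I = -44 (I = -24 - 20 = -44)
(I + A)² = (-44 + 104)² = 60² = 3600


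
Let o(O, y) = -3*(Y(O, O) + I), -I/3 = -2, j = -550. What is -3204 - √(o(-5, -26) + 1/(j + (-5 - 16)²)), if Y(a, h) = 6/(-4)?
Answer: -3204 - I*√642010/218 ≈ -3204.0 - 3.6755*I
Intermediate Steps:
Y(a, h) = -3/2 (Y(a, h) = 6*(-¼) = -3/2)
I = 6 (I = -3*(-2) = 6)
o(O, y) = -27/2 (o(O, y) = -3*(-3/2 + 6) = -3*9/2 = -27/2)
-3204 - √(o(-5, -26) + 1/(j + (-5 - 16)²)) = -3204 - √(-27/2 + 1/(-550 + (-5 - 16)²)) = -3204 - √(-27/2 + 1/(-550 + (-21)²)) = -3204 - √(-27/2 + 1/(-550 + 441)) = -3204 - √(-27/2 + 1/(-109)) = -3204 - √(-27/2 - 1/109) = -3204 - √(-2945/218) = -3204 - I*√642010/218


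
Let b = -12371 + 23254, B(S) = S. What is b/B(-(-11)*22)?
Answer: 10883/242 ≈ 44.971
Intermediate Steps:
b = 10883
b/B(-(-11)*22) = 10883/((-(-11)*22)) = 10883/((-1*(-242))) = 10883/242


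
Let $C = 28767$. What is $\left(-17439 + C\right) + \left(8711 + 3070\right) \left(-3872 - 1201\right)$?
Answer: $-59753685$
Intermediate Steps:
$\left(-17439 + C\right) + \left(8711 + 3070\right) \left(-3872 - 1201\right) = \left(-17439 + 28767\right) + \left(8711 + 3070\right) \left(-3872 - 1201\right) = 11328 + 11781 \left(-5073\right) = 11328 - 59765013 = -59753685$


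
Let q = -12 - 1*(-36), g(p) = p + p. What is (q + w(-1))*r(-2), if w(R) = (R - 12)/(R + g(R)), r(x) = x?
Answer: -170/3 ≈ -56.667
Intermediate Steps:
g(p) = 2*p
w(R) = (-12 + R)/(3*R) (w(R) = (R - 12)/(R + 2*R) = (-12 + R)/((3*R)) = (-12 + R)*(1/(3*R)) = (-12 + R)/(3*R))
q = 24 (q = -12 + 36 = 24)
(q + w(-1))*r(-2) = (24 + (⅓)*(-12 - 1)/(-1))*(-2) = (24 + (⅓)*(-1)*(-13))*(-2) = (24 + 13/3)*(-2) = (85/3)*(-2) = -170/3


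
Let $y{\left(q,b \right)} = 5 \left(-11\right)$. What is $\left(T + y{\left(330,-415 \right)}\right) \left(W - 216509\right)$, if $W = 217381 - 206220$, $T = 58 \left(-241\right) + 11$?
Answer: $2879389656$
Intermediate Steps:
$y{\left(q,b \right)} = -55$
$T = -13967$ ($T = -13978 + 11 = -13967$)
$W = 11161$
$\left(T + y{\left(330,-415 \right)}\right) \left(W - 216509\right) = \left(-13967 - 55\right) \left(11161 - 216509\right) = \left(-14022\right) \left(-205348\right) = 2879389656$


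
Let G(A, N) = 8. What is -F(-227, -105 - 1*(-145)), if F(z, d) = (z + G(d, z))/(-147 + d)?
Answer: -219/107 ≈ -2.0467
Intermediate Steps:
F(z, d) = (8 + z)/(-147 + d) (F(z, d) = (z + 8)/(-147 + d) = (8 + z)/(-147 + d))
-F(-227, -105 - 1*(-145)) = -(8 - 227)/(-147 + (-105 - 1*(-145))) = -(-219)/(-147 + (-105 + 145)) = -(-219)/(-147 + 40) = -(-219)/(-107) = -(-1)*(-219)/107 = -1*219/107 = -219/107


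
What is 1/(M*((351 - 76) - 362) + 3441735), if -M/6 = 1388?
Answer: 1/4166271 ≈ 2.4002e-7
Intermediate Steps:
M = -8328 (M = -6*1388 = -8328)
1/(M*((351 - 76) - 362) + 3441735) = 1/(-8328*((351 - 76) - 362) + 3441735) = 1/(-8328*(275 - 362) + 3441735) = 1/(-8328*(-87) + 3441735) = 1/(724536 + 3441735) = 1/4166271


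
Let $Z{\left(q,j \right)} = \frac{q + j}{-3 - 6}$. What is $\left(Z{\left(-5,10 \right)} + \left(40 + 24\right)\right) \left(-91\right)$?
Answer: $- \frac{51961}{9} \approx -5773.4$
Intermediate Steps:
$Z{\left(q,j \right)} = - \frac{j}{9} - \frac{q}{9}$ ($Z{\left(q,j \right)} = \frac{j + q}{-9} = \left(j + q\right) \left(- \frac{1}{9}\right) = - \frac{j}{9} - \frac{q}{9}$)
$\left(Z{\left(-5,10 \right)} + \left(40 + 24\right)\right) \left(-91\right) = \left(\left(\left(- \frac{1}{9}\right) 10 - - \frac{5}{9}\right) + \left(40 + 24\right)\right) \left(-91\right) = \left(\left(- \frac{10}{9} + \frac{5}{9}\right) + 64\right) \left(-91\right) = \left(- \frac{5}{9} + 64\right) \left(-91\right) = \frac{571}{9} \left(-91\right) = - \frac{51961}{9}$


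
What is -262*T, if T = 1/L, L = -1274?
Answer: 131/637 ≈ 0.20565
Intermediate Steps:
T = -1/1274 (T = 1/(-1274) = -1/1274 ≈ -0.00078493)
-262*T = -262*(-1/1274) = 131/637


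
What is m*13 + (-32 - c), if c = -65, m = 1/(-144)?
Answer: 4739/144 ≈ 32.910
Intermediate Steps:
m = -1/144 ≈ -0.0069444
m*13 + (-32 - c) = -1/144*13 + (-32 - 1*(-65)) = -13/144 + (-32 + 65) = -13/144 + 33 = 4739/144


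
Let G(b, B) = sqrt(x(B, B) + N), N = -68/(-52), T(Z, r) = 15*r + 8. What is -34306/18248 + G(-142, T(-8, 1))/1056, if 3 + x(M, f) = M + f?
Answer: -17153/9124 + sqrt(13)/572 ≈ -1.8737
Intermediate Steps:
T(Z, r) = 8 + 15*r
x(M, f) = -3 + M + f (x(M, f) = -3 + (M + f) = -3 + M + f)
N = 17/13 (N = -68*(-1/52) = 17/13 ≈ 1.3077)
G(b, B) = sqrt(-22/13 + 2*B) (G(b, B) = sqrt((-3 + B + B) + 17/13) = sqrt((-3 + 2*B) + 17/13) = sqrt(-22/13 + 2*B))
-34306/18248 + G(-142, T(-8, 1))/1056 = -34306/18248 + (sqrt(-286 + 338*(8 + 15*1))/13)/1056 = -34306*1/18248 + (sqrt(-286 + 338*(8 + 15))/13)*(1/1056) = -17153/9124 + (sqrt(-286 + 338*23)/13)*(1/1056) = -17153/9124 + (sqrt(-286 + 7774)/13)*(1/1056) = -17153/9124 + (sqrt(7488)/13)*(1/1056) = -17153/9124 + ((24*sqrt(13))/13)*(1/1056) = -17153/9124 + (24*sqrt(13)/13)*(1/1056) = -17153/9124 + sqrt(13)/572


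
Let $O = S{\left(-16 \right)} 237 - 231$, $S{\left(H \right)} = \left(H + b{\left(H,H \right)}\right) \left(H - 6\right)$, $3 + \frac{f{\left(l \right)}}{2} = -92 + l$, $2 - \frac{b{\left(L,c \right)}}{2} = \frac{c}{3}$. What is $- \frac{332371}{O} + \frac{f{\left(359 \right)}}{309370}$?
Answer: $- \frac{3954694907}{79972145} \approx -49.451$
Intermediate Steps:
$b{\left(L,c \right)} = 4 - \frac{2 c}{3}$ ($b{\left(L,c \right)} = 4 - 2 \frac{c}{3} = 4 - \frac{2 c}{3}$)
$f{\left(l \right)} = -190 + 2 l$ ($f{\left(l \right)} = -6 + 2 \left(-92 + l\right) = -6 + \left(-184 + 2 l\right) = -190 + 2 l$)
$S{\left(H \right)} = \left(-6 + H\right) \left(4 + \frac{H}{3}\right)$ ($S{\left(H \right)} = \left(H - \left(-4 + \frac{2 H}{3}\right)\right) \left(H - 6\right) = \left(4 + \frac{H}{3}\right) \left(-6 + H\right) = \left(-6 + H\right) \left(4 + \frac{H}{3}\right)$)
$O = 6721$ ($O = \left(-24 + 2 \left(-16\right) + \frac{\left(-16\right)^{2}}{3}\right) 237 - 231 = \left(-24 - 32 + \frac{1}{3} \cdot 256\right) 237 - 231 = \left(-24 - 32 + \frac{256}{3}\right) 237 - 231 = \frac{88}{3} \cdot 237 - 231 = 6952 - 231 = 6721$)
$- \frac{332371}{O} + \frac{f{\left(359 \right)}}{309370} = - \frac{332371}{6721} + \frac{-190 + 2 \cdot 359}{309370} = \left(-332371\right) \frac{1}{6721} + \left(-190 + 718\right) \frac{1}{309370} = - \frac{25567}{517} + 528 \cdot \frac{1}{309370} = - \frac{25567}{517} + \frac{264}{154685} = - \frac{3954694907}{79972145}$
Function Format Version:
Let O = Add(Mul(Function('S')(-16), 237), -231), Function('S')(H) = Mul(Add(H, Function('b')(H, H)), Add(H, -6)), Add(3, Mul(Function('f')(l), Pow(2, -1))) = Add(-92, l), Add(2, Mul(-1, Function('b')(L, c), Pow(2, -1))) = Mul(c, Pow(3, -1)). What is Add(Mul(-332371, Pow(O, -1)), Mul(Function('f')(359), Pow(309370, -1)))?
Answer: Rational(-3954694907, 79972145) ≈ -49.451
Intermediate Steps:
Function('b')(L, c) = Add(4, Mul(Rational(-2, 3), c)) (Function('b')(L, c) = Add(4, Mul(-2, Mul(c, Pow(3, -1)))) = Add(4, Mul(-2, Mul(c, Rational(1, 3)))) = Add(4, Mul(-2, Mul(Rational(1, 3), c))) = Add(4, Mul(Rational(-2, 3), c)))
Function('f')(l) = Add(-190, Mul(2, l)) (Function('f')(l) = Add(-6, Mul(2, Add(-92, l))) = Add(-6, Add(-184, Mul(2, l))) = Add(-190, Mul(2, l)))
Function('S')(H) = Mul(Add(-6, H), Add(4, Mul(Rational(1, 3), H))) (Function('S')(H) = Mul(Add(H, Add(4, Mul(Rational(-2, 3), H))), Add(H, -6)) = Mul(Add(4, Mul(Rational(1, 3), H)), Add(-6, H)) = Mul(Add(-6, H), Add(4, Mul(Rational(1, 3), H))))
O = 6721 (O = Add(Mul(Add(-24, Mul(2, -16), Mul(Rational(1, 3), Pow(-16, 2))), 237), -231) = Add(Mul(Add(-24, -32, Mul(Rational(1, 3), 256)), 237), -231) = Add(Mul(Add(-24, -32, Rational(256, 3)), 237), -231) = Add(Mul(Rational(88, 3), 237), -231) = Add(6952, -231) = 6721)
Add(Mul(-332371, Pow(O, -1)), Mul(Function('f')(359), Pow(309370, -1))) = Add(Mul(-332371, Pow(6721, -1)), Mul(Add(-190, Mul(2, 359)), Pow(309370, -1))) = Add(Mul(-332371, Rational(1, 6721)), Mul(Add(-190, 718), Rational(1, 309370))) = Add(Rational(-25567, 517), Mul(528, Rational(1, 309370))) = Add(Rational(-25567, 517), Rational(264, 154685)) = Rational(-3954694907, 79972145)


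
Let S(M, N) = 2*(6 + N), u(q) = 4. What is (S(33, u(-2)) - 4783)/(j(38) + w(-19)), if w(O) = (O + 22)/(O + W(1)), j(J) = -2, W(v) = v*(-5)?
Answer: 38104/17 ≈ 2241.4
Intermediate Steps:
W(v) = -5*v
S(M, N) = 12 + 2*N
w(O) = (22 + O)/(-5 + O) (w(O) = (O + 22)/(O - 5*1) = (22 + O)/(O - 5) = (22 + O)/(-5 + O))
(S(33, u(-2)) - 4783)/(j(38) + w(-19)) = ((12 + 2*4) - 4783)/(-2 + (22 - 19)/(-5 - 19)) = ((12 + 8) - 4783)/(-2 + 3/(-24)) = (20 - 4783)/(-2 - 1/24*3) = -4763/(-2 - ⅛) = -4763/(-17/8) = -4763*(-8/17) = 38104/17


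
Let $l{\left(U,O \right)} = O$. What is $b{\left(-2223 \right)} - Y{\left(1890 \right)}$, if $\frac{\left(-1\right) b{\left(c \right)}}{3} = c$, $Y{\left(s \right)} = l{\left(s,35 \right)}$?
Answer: $6634$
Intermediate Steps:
$Y{\left(s \right)} = 35$
$b{\left(c \right)} = - 3 c$
$b{\left(-2223 \right)} - Y{\left(1890 \right)} = \left(-3\right) \left(-2223\right) - 35 = 6669 - 35 = 6634$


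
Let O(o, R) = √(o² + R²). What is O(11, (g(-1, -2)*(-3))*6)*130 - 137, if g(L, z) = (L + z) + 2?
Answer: -137 + 130*√445 ≈ 2605.4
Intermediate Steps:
g(L, z) = 2 + L + z
O(o, R) = √(R² + o²)
O(11, (g(-1, -2)*(-3))*6)*130 - 137 = √((((2 - 1 - 2)*(-3))*6)² + 11²)*130 - 137 = √((-1*(-3)*6)² + 121)*130 - 137 = √((3*6)² + 121)*130 - 137 = √(18² + 121)*130 - 137 = √(324 + 121)*130 - 137 = √445*130 - 137 = 130*√445 - 137 = -137 + 130*√445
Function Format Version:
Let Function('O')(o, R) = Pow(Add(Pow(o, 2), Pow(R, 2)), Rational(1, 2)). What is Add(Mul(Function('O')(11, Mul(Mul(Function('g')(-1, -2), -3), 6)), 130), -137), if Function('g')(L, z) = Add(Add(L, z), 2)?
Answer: Add(-137, Mul(130, Pow(445, Rational(1, 2)))) ≈ 2605.4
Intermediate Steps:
Function('g')(L, z) = Add(2, L, z)
Function('O')(o, R) = Pow(Add(Pow(R, 2), Pow(o, 2)), Rational(1, 2))
Add(Mul(Function('O')(11, Mul(Mul(Function('g')(-1, -2), -3), 6)), 130), -137) = Add(Mul(Pow(Add(Pow(Mul(Mul(Add(2, -1, -2), -3), 6), 2), Pow(11, 2)), Rational(1, 2)), 130), -137) = Add(Mul(Pow(Add(Pow(Mul(Mul(-1, -3), 6), 2), 121), Rational(1, 2)), 130), -137) = Add(Mul(Pow(Add(Pow(Mul(3, 6), 2), 121), Rational(1, 2)), 130), -137) = Add(Mul(Pow(Add(Pow(18, 2), 121), Rational(1, 2)), 130), -137) = Add(Mul(Pow(Add(324, 121), Rational(1, 2)), 130), -137) = Add(Mul(Pow(445, Rational(1, 2)), 130), -137) = Add(Mul(130, Pow(445, Rational(1, 2))), -137) = Add(-137, Mul(130, Pow(445, Rational(1, 2))))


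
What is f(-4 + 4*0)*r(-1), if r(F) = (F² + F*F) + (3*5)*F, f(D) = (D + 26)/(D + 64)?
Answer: -143/30 ≈ -4.7667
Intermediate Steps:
f(D) = (26 + D)/(64 + D)
r(F) = 2*F² + 15*F (r(F) = (F² + F²) + 15*F = 2*F² + 15*F)
f(-4 + 4*0)*r(-1) = ((26 + (-4 + 4*0))/(64 + (-4 + 4*0)))*(-(15 + 2*(-1))) = ((26 + (-4 + 0))/(64 + (-4 + 0)))*(-(15 - 2)) = ((26 - 4)/(64 - 4))*(-1*13) = (22/60)*(-13) = ((1/60)*22)*(-13) = (11/30)*(-13) = -143/30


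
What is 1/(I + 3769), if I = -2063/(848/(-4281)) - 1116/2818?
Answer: 1194832/16946718151 ≈ 7.0505e-5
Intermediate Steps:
I = 12443396343/1194832 (I = -2063/(848*(-1/4281)) - 1116*1/2818 = -2063/(-848/4281) - 558/1409 = -2063*(-4281/848) - 558/1409 = 8831703/848 - 558/1409 = 12443396343/1194832 ≈ 10414.)
1/(I + 3769) = 1/(12443396343/1194832 + 3769) = 1/(16946718151/1194832) = 1194832/16946718151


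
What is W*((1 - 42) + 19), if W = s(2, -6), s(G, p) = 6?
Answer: -132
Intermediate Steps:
W = 6
W*((1 - 42) + 19) = 6*((1 - 42) + 19) = 6*(-41 + 19) = 6*(-22) = -132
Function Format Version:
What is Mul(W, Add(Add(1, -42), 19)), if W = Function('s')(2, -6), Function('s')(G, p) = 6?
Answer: -132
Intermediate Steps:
W = 6
Mul(W, Add(Add(1, -42), 19)) = Mul(6, Add(Add(1, -42), 19)) = Mul(6, Add(-41, 19)) = Mul(6, -22) = -132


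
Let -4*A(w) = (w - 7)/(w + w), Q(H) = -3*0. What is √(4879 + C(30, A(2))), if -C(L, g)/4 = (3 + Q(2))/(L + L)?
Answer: √121970/5 ≈ 69.848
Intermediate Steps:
Q(H) = 0
A(w) = -(-7 + w)/(8*w) (A(w) = -(w - 7)/(4*(w + w)) = -(-7 + w)/(4*(2*w)) = -(-7 + w)*1/(2*w)/4 = -(-7 + w)/(8*w))
C(L, g) = -6/L (C(L, g) = -4*(3 + 0)/(L + L) = -12/(2*L) = -12*1/(2*L) = -6/L)
√(4879 + C(30, A(2))) = √(4879 - 6/30) = √(4879 - 6*1/30) = √(4879 - ⅕) = √(24394/5) = √121970/5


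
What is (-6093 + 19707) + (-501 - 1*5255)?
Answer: 7858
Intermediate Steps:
(-6093 + 19707) + (-501 - 1*5255) = 13614 + (-501 - 5255) = 13614 - 5756 = 7858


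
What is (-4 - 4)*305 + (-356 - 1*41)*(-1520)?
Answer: 601000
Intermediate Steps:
(-4 - 4)*305 + (-356 - 1*41)*(-1520) = -8*305 + (-356 - 41)*(-1520) = -2440 - 397*(-1520) = -2440 + 603440 = 601000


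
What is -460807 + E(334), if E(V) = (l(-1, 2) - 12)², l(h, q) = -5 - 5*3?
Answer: -459783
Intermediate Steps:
l(h, q) = -20 (l(h, q) = -5 - 15 = -20)
E(V) = 1024 (E(V) = (-20 - 12)² = (-32)² = 1024)
-460807 + E(334) = -460807 + 1024 = -459783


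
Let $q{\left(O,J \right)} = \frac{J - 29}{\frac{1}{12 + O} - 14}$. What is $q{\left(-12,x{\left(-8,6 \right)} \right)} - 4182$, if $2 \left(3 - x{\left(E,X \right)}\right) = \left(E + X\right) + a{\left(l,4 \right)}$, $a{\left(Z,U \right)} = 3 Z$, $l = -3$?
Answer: $-4182$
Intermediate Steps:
$x{\left(E,X \right)} = \frac{15}{2} - \frac{E}{2} - \frac{X}{2}$ ($x{\left(E,X \right)} = 3 - \frac{\left(E + X\right) + 3 \left(-3\right)}{2} = 3 - \frac{\left(E + X\right) - 9}{2} = 3 - \frac{-9 + E + X}{2} = 3 - \left(- \frac{9}{2} + \frac{E}{2} + \frac{X}{2}\right) = \frac{15}{2} - \frac{E}{2} - \frac{X}{2}$)
$q{\left(O,J \right)} = \frac{-29 + J}{-14 + \frac{1}{12 + O}}$
$q{\left(-12,x{\left(-8,6 \right)} \right)} - 4182 = \frac{348 - 12 \left(\frac{15}{2} - -4 - 3\right) + 29 \left(-12\right) - \left(\frac{15}{2} - -4 - 3\right) \left(-12\right)}{167 + 14 \left(-12\right)} - 4182 = \frac{348 - 12 \left(\frac{15}{2} + 4 - 3\right) - 348 - \left(\frac{15}{2} + 4 - 3\right) \left(-12\right)}{167 - 168} - 4182 = \frac{348 - 102 - 348 - \frac{17}{2} \left(-12\right)}{-1} - 4182 = - (348 - 102 - 348 + 102) - 4182 = \left(-1\right) 0 - 4182 = 0 - 4182 = -4182$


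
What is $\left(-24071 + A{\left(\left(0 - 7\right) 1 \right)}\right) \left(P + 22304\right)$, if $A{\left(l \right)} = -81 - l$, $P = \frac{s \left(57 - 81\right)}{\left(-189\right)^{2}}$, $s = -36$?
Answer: $- \frac{712476068480}{1323} \approx -5.3853 \cdot 10^{8}$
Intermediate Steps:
$P = \frac{32}{1323}$ ($P = \frac{\left(-36\right) \left(57 - 81\right)}{\left(-189\right)^{2}} = \frac{\left(-36\right) \left(-24\right)}{35721} = 864 \cdot \frac{1}{35721} = \frac{32}{1323} \approx 0.024187$)
$\left(-24071 + A{\left(\left(0 - 7\right) 1 \right)}\right) \left(P + 22304\right) = \left(-24071 - \left(81 + \left(0 - 7\right) 1\right)\right) \left(\frac{32}{1323} + 22304\right) = \left(-24071 - \left(81 - 7\right)\right) \frac{29508224}{1323} = \left(-24071 - 74\right) \frac{29508224}{1323} = \left(-24145\right) \frac{29508224}{1323} = - \frac{712476068480}{1323}$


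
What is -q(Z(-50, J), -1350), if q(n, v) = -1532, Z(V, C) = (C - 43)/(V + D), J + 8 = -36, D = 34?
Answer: 1532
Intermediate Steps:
J = -44 (J = -8 - 36 = -44)
Z(V, C) = (-43 + C)/(34 + V) (Z(V, C) = (C - 43)/(V + 34) = (-43 + C)/(34 + V))
-q(Z(-50, J), -1350) = -1*(-1532) = 1532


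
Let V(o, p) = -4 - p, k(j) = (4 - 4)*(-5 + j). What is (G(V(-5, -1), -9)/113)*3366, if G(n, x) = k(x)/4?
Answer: 0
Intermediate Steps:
k(j) = 0 (k(j) = 0*(-5 + j) = 0)
G(n, x) = 0 (G(n, x) = 0/4 = 0*(1/4) = 0)
(G(V(-5, -1), -9)/113)*3366 = (0/113)*3366 = (0*(1/113))*3366 = 0*3366 = 0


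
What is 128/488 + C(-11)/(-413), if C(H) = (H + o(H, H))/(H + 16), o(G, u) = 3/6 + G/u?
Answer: 67239/251930 ≈ 0.26690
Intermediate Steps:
o(G, u) = 1/2 + G/u (o(G, u) = 3*(1/6) + G/u = 1/2 + G/u)
C(H) = (3/2 + H)/(16 + H) (C(H) = (H + (H + H/2)/H)/(H + 16) = (H + (3*H/2)/H)/(16 + H) = (H + 3/2)/(16 + H) = (3/2 + H)/(16 + H))
128/488 + C(-11)/(-413) = 128/488 + ((3/2 - 11)/(16 - 11))/(-413) = 128*(1/488) + (-19/2/5)*(-1/413) = 16/61 + ((1/5)*(-19/2))*(-1/413) = 16/61 - 19/10*(-1/413) = 16/61 + 19/4130 = 67239/251930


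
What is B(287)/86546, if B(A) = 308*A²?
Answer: 12684826/43273 ≈ 293.13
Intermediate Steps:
B(287)/86546 = (308*287²)/86546 = (308*82369)*(1/86546) = 25369652*(1/86546) = 12684826/43273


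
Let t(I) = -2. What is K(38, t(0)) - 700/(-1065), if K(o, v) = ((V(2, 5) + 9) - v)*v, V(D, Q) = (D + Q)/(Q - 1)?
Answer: -10583/426 ≈ -24.843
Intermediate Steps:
V(D, Q) = (D + Q)/(-1 + Q)
K(o, v) = v*(43/4 - v) (K(o, v) = (((2 + 5)/(-1 + 5) + 9) - v)*v = ((7/4 + 9) - v)*v = (43/4 - v)*v = v*(43/4 - v))
K(38, t(0)) - 700/(-1065) = (1/4)*(-2)*(43 - 4*(-2)) - 700/(-1065) = (1/4)*(-2)*(43 + 8) - 700*(-1/1065) = (1/4)*(-2)*51 + 140/213 = -51/2 + 140/213 = -10583/426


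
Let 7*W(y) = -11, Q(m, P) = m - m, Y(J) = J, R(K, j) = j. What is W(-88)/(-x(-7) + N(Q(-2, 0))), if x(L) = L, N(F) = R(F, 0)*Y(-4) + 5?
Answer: -11/84 ≈ -0.13095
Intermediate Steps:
Q(m, P) = 0
W(y) = -11/7 (W(y) = (⅐)*(-11) = -11/7)
N(F) = 5 (N(F) = 0*(-4) + 5 = 0 + 5 = 5)
W(-88)/(-x(-7) + N(Q(-2, 0))) = -11/(7*(-1*(-7) + 5)) = -11/(7*(7 + 5)) = -11/7/12 = -11/7*1/12 = -11/84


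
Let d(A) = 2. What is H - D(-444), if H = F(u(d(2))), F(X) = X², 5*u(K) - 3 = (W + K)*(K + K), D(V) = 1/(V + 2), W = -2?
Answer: 4003/11050 ≈ 0.36226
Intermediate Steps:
D(V) = 1/(2 + V)
u(K) = ⅗ + 2*K*(-2 + K)/5 (u(K) = ⅗ + ((-2 + K)*(K + K))/5 = ⅗ + ((-2 + K)*(2*K))/5 = ⅗ + (2*K*(-2 + K))/5 = ⅗ + 2*K*(-2 + K)/5)
H = 9/25 (H = (⅗ - ⅘*2 + (⅖)*2²)² = (⅗ - 8/5 + (⅖)*4)² = (⅗ - 8/5 + 8/5)² = (⅗)² = 9/25 ≈ 0.36000)
H - D(-444) = 9/25 - 1/(2 - 444) = 9/25 - 1/(-442) = 9/25 - 1*(-1/442) = 9/25 + 1/442 = 4003/11050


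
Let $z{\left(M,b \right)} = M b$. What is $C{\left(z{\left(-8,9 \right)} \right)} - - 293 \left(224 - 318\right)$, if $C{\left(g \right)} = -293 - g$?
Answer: $-27763$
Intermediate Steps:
$C{\left(z{\left(-8,9 \right)} \right)} - - 293 \left(224 - 318\right) = \left(-293 - \left(-8\right) 9\right) - - 293 \left(224 - 318\right) = \left(-293 - -72\right) - \left(-293\right) \left(-94\right) = \left(-293 + 72\right) - 27542 = -221 - 27542 = -27763$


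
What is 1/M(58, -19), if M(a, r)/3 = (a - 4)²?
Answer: 1/8748 ≈ 0.00011431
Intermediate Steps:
M(a, r) = 3*(-4 + a)² (M(a, r) = 3*(a - 4)² = 3*(-4 + a)²)
1/M(58, -19) = 1/(3*(-4 + 58)²) = 1/(3*54²) = 1/(3*2916) = 1/8748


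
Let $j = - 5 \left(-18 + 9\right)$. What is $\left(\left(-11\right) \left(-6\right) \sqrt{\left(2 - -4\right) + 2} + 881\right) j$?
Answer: $39645 + 5940 \sqrt{2} \approx 48045.0$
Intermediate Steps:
$j = 45$ ($j = \left(-5\right) \left(-9\right) = 45$)
$\left(\left(-11\right) \left(-6\right) \sqrt{\left(2 - -4\right) + 2} + 881\right) j = \left(\left(-11\right) \left(-6\right) \sqrt{\left(2 - -4\right) + 2} + 881\right) 45 = \left(66 \sqrt{\left(2 + 4\right) + 2} + 881\right) 45 = \left(66 \sqrt{6 + 2} + 881\right) 45 = \left(66 \sqrt{8} + 881\right) 45 = \left(66 \cdot 2 \sqrt{2} + 881\right) 45 = \left(132 \sqrt{2} + 881\right) 45 = \left(881 + 132 \sqrt{2}\right) 45 = 39645 + 5940 \sqrt{2}$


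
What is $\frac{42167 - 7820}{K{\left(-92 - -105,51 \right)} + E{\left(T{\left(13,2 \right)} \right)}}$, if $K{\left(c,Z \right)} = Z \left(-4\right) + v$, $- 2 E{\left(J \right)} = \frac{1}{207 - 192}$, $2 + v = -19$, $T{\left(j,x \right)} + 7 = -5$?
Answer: $- \frac{1030410}{6751} \approx -152.63$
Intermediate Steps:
$T{\left(j,x \right)} = -12$ ($T{\left(j,x \right)} = -7 - 5 = -12$)
$v = -21$ ($v = -2 - 19 = -21$)
$E{\left(J \right)} = - \frac{1}{30}$ ($E{\left(J \right)} = - \frac{1}{2 \left(207 - 192\right)} = - \frac{1}{2 \cdot 15} = \left(- \frac{1}{2}\right) \frac{1}{15} = - \frac{1}{30}$)
$K{\left(c,Z \right)} = -21 - 4 Z$ ($K{\left(c,Z \right)} = Z \left(-4\right) - 21 = - 4 Z - 21 = -21 - 4 Z$)
$\frac{42167 - 7820}{K{\left(-92 - -105,51 \right)} + E{\left(T{\left(13,2 \right)} \right)}} = \frac{42167 - 7820}{\left(-21 - 204\right) - \frac{1}{30}} = \frac{34347}{\left(-21 - 204\right) - \frac{1}{30}} = \frac{34347}{-225 - \frac{1}{30}} = \frac{34347}{- \frac{6751}{30}} = 34347 \left(- \frac{30}{6751}\right) = - \frac{1030410}{6751}$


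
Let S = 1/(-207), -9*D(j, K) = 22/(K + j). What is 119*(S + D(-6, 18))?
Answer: -30821/1242 ≈ -24.816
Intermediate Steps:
D(j, K) = -22/(9*(K + j))
S = -1/207 ≈ -0.0048309
119*(S + D(-6, 18)) = 119*(-1/207 - 22/(9*18 + 9*(-6))) = 119*(-1/207 - 22/(162 - 54)) = 119*(-1/207 - 22/108) = 119*(-1/207 - 22*1/108) = 119*(-1/207 - 11/54) = 119*(-259/1242) = -30821/1242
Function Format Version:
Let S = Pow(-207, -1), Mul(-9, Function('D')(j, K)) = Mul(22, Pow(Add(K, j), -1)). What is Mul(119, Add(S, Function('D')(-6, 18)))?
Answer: Rational(-30821, 1242) ≈ -24.816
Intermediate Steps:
Function('D')(j, K) = Mul(Rational(-22, 9), Pow(Add(K, j), -1)) (Function('D')(j, K) = Mul(Rational(-1, 9), Mul(22, Pow(Add(K, j), -1))) = Mul(Rational(-22, 9), Pow(Add(K, j), -1)))
S = Rational(-1, 207) ≈ -0.0048309
Mul(119, Add(S, Function('D')(-6, 18))) = Mul(119, Add(Rational(-1, 207), Mul(-22, Pow(Add(Mul(9, 18), Mul(9, -6)), -1)))) = Mul(119, Add(Rational(-1, 207), Mul(-22, Pow(Add(162, -54), -1)))) = Mul(119, Add(Rational(-1, 207), Mul(-22, Pow(108, -1)))) = Mul(119, Add(Rational(-1, 207), Mul(-22, Rational(1, 108)))) = Mul(119, Add(Rational(-1, 207), Rational(-11, 54))) = Mul(119, Rational(-259, 1242)) = Rational(-30821, 1242)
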